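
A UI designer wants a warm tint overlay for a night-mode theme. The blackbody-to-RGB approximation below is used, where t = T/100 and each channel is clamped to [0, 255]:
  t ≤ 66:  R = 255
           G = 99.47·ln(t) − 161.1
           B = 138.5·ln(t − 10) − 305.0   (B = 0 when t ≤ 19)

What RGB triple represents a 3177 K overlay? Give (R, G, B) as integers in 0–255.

(255, 183, 122)

t = 3177/100 = 31.77; the t ≤ 66 branch applies.
R = 255 by definition for t ≤ 66.
G = 99.47·ln 31.77 − 161.1 = 99.47·3.4585 − 161.1 = 182.919.
B = 138.5·ln(31.77 − 10) − 305.0 = 138.5·ln 21.77 − 305.0 = 138.5·3.0805 − 305.0 = 121.654.
Rounded: (255, 183, 122).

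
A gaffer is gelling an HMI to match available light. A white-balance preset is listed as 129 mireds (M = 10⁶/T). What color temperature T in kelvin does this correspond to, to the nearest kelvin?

T = 10⁶ / 129 = 7751.94 K → 7752 K.

7752 K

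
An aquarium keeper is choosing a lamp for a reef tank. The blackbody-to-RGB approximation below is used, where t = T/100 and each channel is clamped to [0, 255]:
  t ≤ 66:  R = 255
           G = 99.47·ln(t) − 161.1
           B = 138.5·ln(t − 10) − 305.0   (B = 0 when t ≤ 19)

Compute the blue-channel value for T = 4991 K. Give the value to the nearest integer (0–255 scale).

206

t = 4991/100 = 49.91; the t ≤ 66 branch applies.
B = 138.5·ln(49.91 − 10) − 305.0 = 138.5·ln 39.91 − 305.0 = 138.5·3.6866 − 305.0 = 205.598.
Rounded: 206.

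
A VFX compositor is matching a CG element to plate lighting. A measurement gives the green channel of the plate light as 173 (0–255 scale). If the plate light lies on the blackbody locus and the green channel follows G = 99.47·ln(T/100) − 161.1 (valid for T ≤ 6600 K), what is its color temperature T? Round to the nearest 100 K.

2900 K

ln t = (173 + 161.1) / 99.47 = 3.3588.
t = e^3.3588 = 28.755.
T = 100·t = 2875 K → 2900 K to the nearest 100 K.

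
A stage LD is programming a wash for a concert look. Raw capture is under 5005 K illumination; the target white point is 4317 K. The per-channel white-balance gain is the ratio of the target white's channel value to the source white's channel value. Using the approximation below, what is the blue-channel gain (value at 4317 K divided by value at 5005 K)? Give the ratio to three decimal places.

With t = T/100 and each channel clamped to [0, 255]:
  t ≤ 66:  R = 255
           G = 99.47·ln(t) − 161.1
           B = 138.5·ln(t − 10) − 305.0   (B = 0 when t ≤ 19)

0.873

At 5005 K (t = 50.05):
  B = 138.5·ln(50.05 − 10) − 305.0 = 138.5·ln 40.05 − 305.0 = 138.5·3.6901 − 305.0 = 206.083.
At 4317 K (t = 43.17):
  B = 138.5·ln(43.17 − 10) − 305.0 = 138.5·ln 33.17 − 305.0 = 138.5·3.5016 − 305.0 = 179.978.
Gain = 179.978 / 206.083 = 0.8733 → 0.873.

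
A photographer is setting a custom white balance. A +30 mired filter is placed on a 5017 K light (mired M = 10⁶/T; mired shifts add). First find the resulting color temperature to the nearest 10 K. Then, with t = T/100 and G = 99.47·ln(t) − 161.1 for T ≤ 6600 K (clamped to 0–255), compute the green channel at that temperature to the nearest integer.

214

M_in = 10⁶/5017 = 199.32; M_out = 199.32 + (+30) = 229.32.
T_out = 10⁶/229.32 = 4360.7 K → 4360 K; t = 43.6.
G = 99.47·ln 43.6 − 161.1 = 99.47·3.7751 − 161.1 = 214.405.
Rounded: 214.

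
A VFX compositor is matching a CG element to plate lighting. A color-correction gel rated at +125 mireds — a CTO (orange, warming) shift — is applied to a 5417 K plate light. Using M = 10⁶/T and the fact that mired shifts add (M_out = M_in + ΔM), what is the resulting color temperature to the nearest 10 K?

M_in = 10⁶/5417 = 184.60 mireds.
M_out = 184.60 + (+125) = 309.60 mireds.
T_out = 10⁶/309.60 = 3229.9 K → 3230 K.

3230 K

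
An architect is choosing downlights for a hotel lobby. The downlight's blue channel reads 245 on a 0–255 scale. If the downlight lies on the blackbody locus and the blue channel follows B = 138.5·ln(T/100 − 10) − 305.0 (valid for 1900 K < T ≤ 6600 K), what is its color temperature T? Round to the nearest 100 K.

ln(t − 10) = (245 + 305.0) / 138.5 = 3.9711.
t − 10 = e^3.9711 = 53.044, so t = 63.044.
T = 100·t = 6304 K → 6300 K to the nearest 100 K.

6300 K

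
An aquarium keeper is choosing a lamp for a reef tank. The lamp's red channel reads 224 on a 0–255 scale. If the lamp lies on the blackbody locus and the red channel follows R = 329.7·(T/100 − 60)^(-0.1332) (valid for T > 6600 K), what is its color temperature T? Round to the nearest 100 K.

(t − 60)^(-0.1332) = 224/329.7 = 0.67941.
t − 60 = 0.67941^(1/-0.1332) = 0.67941^(-7.508) = 18.209, so t = 78.209.
T = 100·t = 7821 K → 7800 K to the nearest 100 K.

7800 K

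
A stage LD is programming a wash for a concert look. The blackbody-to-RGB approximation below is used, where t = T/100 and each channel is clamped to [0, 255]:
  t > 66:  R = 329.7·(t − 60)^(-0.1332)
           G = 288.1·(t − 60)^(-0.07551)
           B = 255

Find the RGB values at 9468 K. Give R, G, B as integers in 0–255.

t = 9468/100 = 94.68; the t > 66 branch applies.
R = 329.7·(94.68 − 60)^(-0.1332) = 329.7·34.68^(-0.1332) = 329.7·0.62354 = 205.580.
G = 288.1·(94.68 − 60)^(-0.07551) = 288.1·34.68^(-0.07551) = 288.1·0.76508 = 220.420.
B = 255 by definition for t > 66.
Rounded: (206, 220, 255).

R=206, G=220, B=255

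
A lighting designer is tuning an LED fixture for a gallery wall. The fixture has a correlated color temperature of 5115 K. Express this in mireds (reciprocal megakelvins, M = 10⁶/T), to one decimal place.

M = 10⁶ / 5115 = 195.503 → 195.5 mireds.

195.5 mireds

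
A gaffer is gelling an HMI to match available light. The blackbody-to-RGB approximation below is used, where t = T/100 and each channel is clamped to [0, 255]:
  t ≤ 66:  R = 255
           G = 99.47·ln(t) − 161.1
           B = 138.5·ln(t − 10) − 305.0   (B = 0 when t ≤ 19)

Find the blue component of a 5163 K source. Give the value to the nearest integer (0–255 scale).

t = 5163/100 = 51.63; the t ≤ 66 branch applies.
B = 138.5·ln(51.63 − 10) − 305.0 = 138.5·ln 41.63 − 305.0 = 138.5·3.7288 − 305.0 = 211.442.
Rounded: 211.

211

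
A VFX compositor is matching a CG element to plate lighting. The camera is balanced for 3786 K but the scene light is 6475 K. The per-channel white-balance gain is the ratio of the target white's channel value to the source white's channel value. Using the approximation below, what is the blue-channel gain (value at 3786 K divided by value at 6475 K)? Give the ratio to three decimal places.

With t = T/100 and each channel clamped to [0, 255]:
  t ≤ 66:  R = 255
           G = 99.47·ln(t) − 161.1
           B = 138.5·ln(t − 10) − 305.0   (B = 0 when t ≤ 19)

0.625

At 6475 K (t = 64.75):
  B = 138.5·ln(64.75 − 10) − 305.0 = 138.5·ln 54.75 − 305.0 = 138.5·4.0028 − 305.0 = 249.385.
At 3786 K (t = 37.86):
  B = 138.5·ln(37.86 − 10) − 305.0 = 138.5·ln 27.86 − 305.0 = 138.5·3.3272 − 305.0 = 155.816.
Gain = 155.816 / 249.385 = 0.6248 → 0.625.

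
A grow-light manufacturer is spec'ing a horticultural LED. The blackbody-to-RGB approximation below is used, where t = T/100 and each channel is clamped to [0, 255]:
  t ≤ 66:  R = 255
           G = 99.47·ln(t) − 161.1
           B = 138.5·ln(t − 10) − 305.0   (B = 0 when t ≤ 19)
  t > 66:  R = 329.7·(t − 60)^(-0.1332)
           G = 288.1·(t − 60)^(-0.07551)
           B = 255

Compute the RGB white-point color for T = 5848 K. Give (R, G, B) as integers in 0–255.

t = 5848/100 = 58.48; the t ≤ 66 branch applies.
R = 255 by definition for t ≤ 66.
G = 99.47·ln 58.48 − 161.1 = 99.47·4.0687 − 161.1 = 243.612.
B = 138.5·ln(58.48 − 10) − 305.0 = 138.5·ln 48.48 − 305.0 = 138.5·3.8812 − 305.0 = 232.539.
Rounded: (255, 244, 233).

(255, 244, 233)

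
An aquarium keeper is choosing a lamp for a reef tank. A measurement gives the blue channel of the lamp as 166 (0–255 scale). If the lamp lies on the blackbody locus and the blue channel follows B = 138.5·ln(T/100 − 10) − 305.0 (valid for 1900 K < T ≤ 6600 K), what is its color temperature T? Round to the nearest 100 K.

4000 K

ln(t − 10) = (166 + 305.0) / 138.5 = 3.4007.
t − 10 = e^3.4007 = 29.986, so t = 39.986.
T = 100·t = 3999 K → 4000 K to the nearest 100 K.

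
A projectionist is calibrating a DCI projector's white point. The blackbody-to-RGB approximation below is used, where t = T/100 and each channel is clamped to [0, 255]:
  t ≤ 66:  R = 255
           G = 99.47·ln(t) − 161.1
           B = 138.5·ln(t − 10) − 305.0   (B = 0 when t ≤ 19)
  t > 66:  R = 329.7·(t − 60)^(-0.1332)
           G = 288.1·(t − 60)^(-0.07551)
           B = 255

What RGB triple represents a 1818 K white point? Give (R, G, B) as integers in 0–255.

t = 1818/100 = 18.18; the t ≤ 66 branch applies.
R = 255 by definition for t ≤ 66.
G = 99.47·ln 18.18 − 161.1 = 99.47·2.9003 − 161.1 = 127.395.
t = 18.18 ≤ 19, so B = 0.
Rounded: (255, 127, 0).

(255, 127, 0)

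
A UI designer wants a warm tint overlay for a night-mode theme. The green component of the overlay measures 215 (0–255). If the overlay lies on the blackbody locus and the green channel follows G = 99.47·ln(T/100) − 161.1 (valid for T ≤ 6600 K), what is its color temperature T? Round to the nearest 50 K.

ln t = (215 + 161.1) / 99.47 = 3.7810.
t = e^3.7810 = 43.862.
T = 100·t = 4386 K → 4400 K to the nearest 50 K.

4400 K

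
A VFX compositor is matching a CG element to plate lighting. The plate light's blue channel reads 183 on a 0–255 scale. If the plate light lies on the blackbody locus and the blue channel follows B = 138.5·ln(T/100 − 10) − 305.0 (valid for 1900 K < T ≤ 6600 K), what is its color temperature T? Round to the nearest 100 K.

4400 K

ln(t − 10) = (183 + 305.0) / 138.5 = 3.5235.
t − 10 = e^3.5235 = 33.902, so t = 43.902.
T = 100·t = 4390 K → 4400 K to the nearest 100 K.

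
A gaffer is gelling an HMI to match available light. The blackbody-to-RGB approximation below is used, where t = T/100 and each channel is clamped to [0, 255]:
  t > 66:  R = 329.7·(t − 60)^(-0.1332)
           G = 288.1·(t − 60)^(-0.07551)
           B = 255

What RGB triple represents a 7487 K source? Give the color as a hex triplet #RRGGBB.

#E6EBFF

t = 7487/100 = 74.87; the t > 66 branch applies.
R = 329.7·(74.87 − 60)^(-0.1332) = 329.7·14.87^(-0.1332) = 329.7·0.69799 = 230.127.
G = 288.1·(74.87 − 60)^(-0.07551) = 288.1·14.87^(-0.07551) = 288.1·0.81560 = 234.975.
B = 255 by definition for t > 66.
Rounded: (230, 235, 255).
In hex: #E6EBFF.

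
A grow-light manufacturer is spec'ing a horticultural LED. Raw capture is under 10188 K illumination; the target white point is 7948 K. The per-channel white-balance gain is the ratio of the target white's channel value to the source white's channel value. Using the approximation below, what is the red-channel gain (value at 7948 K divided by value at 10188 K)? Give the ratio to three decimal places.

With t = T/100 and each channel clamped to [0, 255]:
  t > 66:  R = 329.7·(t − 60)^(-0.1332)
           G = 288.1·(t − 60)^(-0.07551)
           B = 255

At 10188 K (t = 101.88):
  R = 329.7·(101.88 − 60)^(-0.1332) = 329.7·41.88^(-0.1332) = 329.7·0.60806 = 200.478.
At 7948 K (t = 79.48):
  R = 329.7·(79.48 − 60)^(-0.1332) = 329.7·19.48^(-0.1332) = 329.7·0.67333 = 221.996.
Gain = 221.996 / 200.478 = 1.1073 → 1.107.

1.107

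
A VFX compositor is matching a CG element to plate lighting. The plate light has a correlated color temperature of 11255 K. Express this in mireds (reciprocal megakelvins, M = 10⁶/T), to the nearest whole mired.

89 mireds

M = 10⁶ / 11255 = 88.849 → 89 mireds.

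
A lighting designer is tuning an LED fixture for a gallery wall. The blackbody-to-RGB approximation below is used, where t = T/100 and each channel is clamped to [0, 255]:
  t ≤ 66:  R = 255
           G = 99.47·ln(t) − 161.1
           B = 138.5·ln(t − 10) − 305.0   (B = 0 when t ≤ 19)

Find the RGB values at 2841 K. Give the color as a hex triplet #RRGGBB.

#FFAC62

t = 2841/100 = 28.41; the t ≤ 66 branch applies.
R = 255 by definition for t ≤ 66.
G = 99.47·ln 28.41 − 161.1 = 99.47·3.3467 − 161.1 = 171.800.
B = 138.5·ln(28.41 − 10) − 305.0 = 138.5·ln 18.41 − 305.0 = 138.5·2.9129 − 305.0 = 98.436.
Rounded: (255, 172, 98).
In hex: #FFAC62.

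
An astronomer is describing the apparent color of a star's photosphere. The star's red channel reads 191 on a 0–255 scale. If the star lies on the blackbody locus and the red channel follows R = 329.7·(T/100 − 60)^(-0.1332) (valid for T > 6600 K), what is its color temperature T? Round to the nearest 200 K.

12000 K

(t − 60)^(-0.1332) = 191/329.7 = 0.57931.
t − 60 = 0.57931^(1/-0.1332) = 0.57931^(-7.508) = 60.245, so t = 120.245.
T = 100·t = 12025 K → 12000 K to the nearest 200 K.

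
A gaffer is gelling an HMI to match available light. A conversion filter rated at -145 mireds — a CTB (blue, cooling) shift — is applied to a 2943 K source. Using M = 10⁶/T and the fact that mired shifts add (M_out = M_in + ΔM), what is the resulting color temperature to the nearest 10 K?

5130 K

M_in = 10⁶/2943 = 339.79 mireds.
M_out = 339.79 + (-145) = 194.79 mireds.
T_out = 10⁶/194.79 = 5133.8 K → 5130 K.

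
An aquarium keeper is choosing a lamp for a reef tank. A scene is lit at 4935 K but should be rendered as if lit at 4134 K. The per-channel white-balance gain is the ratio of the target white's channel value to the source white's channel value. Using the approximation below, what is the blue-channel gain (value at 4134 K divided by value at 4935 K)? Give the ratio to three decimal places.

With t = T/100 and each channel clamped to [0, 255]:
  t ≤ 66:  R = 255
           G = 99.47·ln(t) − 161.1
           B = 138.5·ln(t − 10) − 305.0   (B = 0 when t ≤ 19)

At 4935 K (t = 49.35):
  B = 138.5·ln(49.35 − 10) − 305.0 = 138.5·ln 39.35 − 305.0 = 138.5·3.6725 − 305.0 = 203.641.
At 4134 K (t = 41.34):
  B = 138.5·ln(41.34 − 10) − 305.0 = 138.5·ln 31.34 − 305.0 = 138.5·3.4449 − 305.0 = 172.118.
Gain = 172.118 / 203.641 = 0.8452 → 0.845.

0.845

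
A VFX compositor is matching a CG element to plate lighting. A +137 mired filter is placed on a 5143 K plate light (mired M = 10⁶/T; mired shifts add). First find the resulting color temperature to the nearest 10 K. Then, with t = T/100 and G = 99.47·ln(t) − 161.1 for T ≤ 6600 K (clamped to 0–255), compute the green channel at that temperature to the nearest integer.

178

M_in = 10⁶/5143 = 194.44; M_out = 194.44 + (+137) = 331.44.
T_out = 10⁶/331.44 = 3017.1 K → 3020 K; t = 30.2.
G = 99.47·ln 30.2 − 161.1 = 99.47·3.4078 − 161.1 = 177.878.
Rounded: 178.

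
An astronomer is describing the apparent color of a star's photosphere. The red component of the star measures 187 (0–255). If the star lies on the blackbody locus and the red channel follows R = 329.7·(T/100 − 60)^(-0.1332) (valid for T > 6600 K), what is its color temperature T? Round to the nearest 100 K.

(t − 60)^(-0.1332) = 187/329.7 = 0.56718.
t − 60 = 0.56718^(1/-0.1332) = 0.56718^(-7.508) = 70.620, so t = 130.620.
T = 100·t = 13062 K → 13100 K to the nearest 100 K.

13100 K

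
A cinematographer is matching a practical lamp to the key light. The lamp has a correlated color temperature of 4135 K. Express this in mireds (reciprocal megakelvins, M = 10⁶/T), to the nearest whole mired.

M = 10⁶ / 4135 = 241.838 → 242 mireds.

242 mireds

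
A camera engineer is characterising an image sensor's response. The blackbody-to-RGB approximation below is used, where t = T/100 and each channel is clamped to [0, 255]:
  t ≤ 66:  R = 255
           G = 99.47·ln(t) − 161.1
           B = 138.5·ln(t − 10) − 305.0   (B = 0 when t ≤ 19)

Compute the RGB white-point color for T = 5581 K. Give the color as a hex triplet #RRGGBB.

t = 5581/100 = 55.81; the t ≤ 66 branch applies.
R = 255 by definition for t ≤ 66.
G = 99.47·ln 55.81 − 161.1 = 99.47·4.0220 − 161.1 = 238.964.
B = 138.5·ln(55.81 − 10) − 305.0 = 138.5·ln 45.81 − 305.0 = 138.5·3.8245 − 305.0 = 224.694.
Rounded: (255, 239, 225).
In hex: #FFEFE1.

#FFEFE1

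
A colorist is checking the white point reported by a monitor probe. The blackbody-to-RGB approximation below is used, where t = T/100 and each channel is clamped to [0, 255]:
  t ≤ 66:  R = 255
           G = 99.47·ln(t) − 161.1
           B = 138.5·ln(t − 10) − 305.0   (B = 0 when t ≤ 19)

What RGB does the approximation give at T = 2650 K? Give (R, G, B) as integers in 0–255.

(255, 165, 83)

t = 2650/100 = 26.5; the t ≤ 66 branch applies.
R = 255 by definition for t ≤ 66.
G = 99.47·ln 26.5 − 161.1 = 99.47·3.2771 − 161.1 = 164.878.
B = 138.5·ln(26.5 − 10) − 305.0 = 138.5·ln 16.5 − 305.0 = 138.5·2.8034 − 305.0 = 83.265.
Rounded: (255, 165, 83).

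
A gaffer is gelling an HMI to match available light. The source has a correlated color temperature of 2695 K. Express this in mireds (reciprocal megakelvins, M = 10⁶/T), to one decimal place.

M = 10⁶ / 2695 = 371.058 → 371.1 mireds.

371.1 mireds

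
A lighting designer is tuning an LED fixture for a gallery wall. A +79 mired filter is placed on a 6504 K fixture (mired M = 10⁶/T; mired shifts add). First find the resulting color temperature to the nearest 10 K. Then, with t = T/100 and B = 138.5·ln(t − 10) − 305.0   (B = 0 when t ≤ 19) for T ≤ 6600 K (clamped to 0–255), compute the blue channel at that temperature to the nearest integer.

M_in = 10⁶/6504 = 153.75; M_out = 153.75 + (+79) = 232.75.
T_out = 10⁶/232.75 = 4296.4 K → 4300 K; t = 43.
B = 138.5·ln(43 − 10) − 305.0 = 138.5·ln 33 − 305.0 = 138.5·3.4965 − 305.0 = 179.266.
Rounded: 179.

179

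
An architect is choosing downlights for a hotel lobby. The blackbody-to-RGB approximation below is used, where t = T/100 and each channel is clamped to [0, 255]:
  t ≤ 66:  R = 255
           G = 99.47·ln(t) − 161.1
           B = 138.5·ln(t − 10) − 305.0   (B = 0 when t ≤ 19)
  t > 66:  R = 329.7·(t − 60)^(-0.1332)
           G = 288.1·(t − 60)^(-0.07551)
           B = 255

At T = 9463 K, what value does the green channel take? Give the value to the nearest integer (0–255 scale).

t = 9463/100 = 94.63; the t > 66 branch applies.
G = 288.1·(94.63 − 60)^(-0.07551) = 288.1·34.63^(-0.07551) = 288.1·0.76517 = 220.444.
Rounded: 220.

220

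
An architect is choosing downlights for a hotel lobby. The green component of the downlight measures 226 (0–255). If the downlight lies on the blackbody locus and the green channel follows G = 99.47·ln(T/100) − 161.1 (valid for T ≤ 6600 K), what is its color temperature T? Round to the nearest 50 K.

4900 K

ln t = (226 + 161.1) / 99.47 = 3.8916.
t = e^3.8916 = 48.990.
T = 100·t = 4899 K → 4900 K to the nearest 50 K.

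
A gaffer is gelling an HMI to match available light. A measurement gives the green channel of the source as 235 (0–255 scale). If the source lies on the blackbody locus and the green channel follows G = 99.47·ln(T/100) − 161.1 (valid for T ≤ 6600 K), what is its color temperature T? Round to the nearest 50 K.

5350 K

ln t = (235 + 161.1) / 99.47 = 3.9821.
t = e^3.9821 = 53.630.
T = 100·t = 5363 K → 5350 K to the nearest 50 K.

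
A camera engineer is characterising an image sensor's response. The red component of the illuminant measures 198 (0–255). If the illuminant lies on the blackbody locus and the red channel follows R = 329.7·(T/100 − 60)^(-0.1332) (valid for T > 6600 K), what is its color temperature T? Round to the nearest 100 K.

10600 K

(t − 60)^(-0.1332) = 198/329.7 = 0.60055.
t − 60 = 0.60055^(1/-0.1332) = 0.60055^(-7.508) = 45.980, so t = 105.980.
T = 100·t = 10598 K → 10600 K to the nearest 100 K.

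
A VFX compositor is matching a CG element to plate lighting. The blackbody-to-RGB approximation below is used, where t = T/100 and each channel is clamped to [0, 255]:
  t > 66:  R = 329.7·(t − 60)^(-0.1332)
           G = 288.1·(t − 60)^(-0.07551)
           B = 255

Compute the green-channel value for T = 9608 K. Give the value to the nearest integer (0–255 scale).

220

t = 9608/100 = 96.08; the t > 66 branch applies.
G = 288.1·(96.08 − 60)^(-0.07551) = 288.1·36.08^(-0.07551) = 288.1·0.76280 = 219.763.
Rounded: 220.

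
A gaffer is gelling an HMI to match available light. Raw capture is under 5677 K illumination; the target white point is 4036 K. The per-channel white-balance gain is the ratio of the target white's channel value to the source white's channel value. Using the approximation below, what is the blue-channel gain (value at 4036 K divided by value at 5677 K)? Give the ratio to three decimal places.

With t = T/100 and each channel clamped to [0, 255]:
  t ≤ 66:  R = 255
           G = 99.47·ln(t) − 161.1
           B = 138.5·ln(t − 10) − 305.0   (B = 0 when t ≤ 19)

0.737

At 5677 K (t = 56.77):
  B = 138.5·ln(56.77 − 10) − 305.0 = 138.5·ln 46.77 − 305.0 = 138.5·3.8452 − 305.0 = 227.566.
At 4036 K (t = 40.36):
  B = 138.5·ln(40.36 − 10) − 305.0 = 138.5·ln 30.36 − 305.0 = 138.5·3.4131 − 305.0 = 167.718.
Gain = 167.718 / 227.566 = 0.7370 → 0.737.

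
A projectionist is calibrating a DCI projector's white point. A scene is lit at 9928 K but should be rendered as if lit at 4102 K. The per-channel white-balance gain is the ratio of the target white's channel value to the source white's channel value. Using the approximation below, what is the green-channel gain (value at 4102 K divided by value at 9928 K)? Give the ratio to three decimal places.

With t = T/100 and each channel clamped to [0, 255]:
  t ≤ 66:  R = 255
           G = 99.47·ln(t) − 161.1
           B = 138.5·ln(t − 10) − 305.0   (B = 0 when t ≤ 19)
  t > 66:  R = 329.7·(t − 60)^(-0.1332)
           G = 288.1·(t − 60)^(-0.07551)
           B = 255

0.954

At 9928 K (t = 99.28):
  G = 288.1·(99.28 − 60)^(-0.07551) = 288.1·39.28^(-0.07551) = 288.1·0.75792 = 218.357.
At 4102 K (t = 41.02):
  G = 99.47·ln 41.02 − 161.1 = 99.47·3.7141 − 161.1 = 208.338.
Gain = 208.338 / 218.357 = 0.9541 → 0.954.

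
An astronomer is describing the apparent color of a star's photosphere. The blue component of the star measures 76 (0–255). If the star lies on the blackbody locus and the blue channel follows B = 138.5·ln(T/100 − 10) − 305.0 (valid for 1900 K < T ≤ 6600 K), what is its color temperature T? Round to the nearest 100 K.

2600 K

ln(t − 10) = (76 + 305.0) / 138.5 = 2.7509.
t − 10 = e^2.7509 = 15.657, so t = 25.657.
T = 100·t = 2566 K → 2600 K to the nearest 100 K.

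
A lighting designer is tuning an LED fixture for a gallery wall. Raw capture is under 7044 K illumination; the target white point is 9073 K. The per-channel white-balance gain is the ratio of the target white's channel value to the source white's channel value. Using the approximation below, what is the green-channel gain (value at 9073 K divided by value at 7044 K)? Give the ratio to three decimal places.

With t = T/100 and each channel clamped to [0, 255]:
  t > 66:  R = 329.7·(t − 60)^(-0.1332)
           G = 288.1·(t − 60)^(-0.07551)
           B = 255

0.922

At 7044 K (t = 70.44):
  G = 288.1·(70.44 − 60)^(-0.07551) = 288.1·10.44^(-0.07551) = 288.1·0.83768 = 241.335.
At 9073 K (t = 90.73):
  G = 288.1·(90.73 − 60)^(-0.07551) = 288.1·30.73^(-0.07551) = 288.1·0.77210 = 222.442.
Gain = 222.442 / 241.335 = 0.9217 → 0.922.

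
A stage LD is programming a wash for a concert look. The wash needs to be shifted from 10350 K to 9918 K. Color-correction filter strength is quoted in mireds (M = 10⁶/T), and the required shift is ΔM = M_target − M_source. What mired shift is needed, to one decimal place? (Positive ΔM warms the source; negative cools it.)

M_source = 10⁶/10350 = 96.618; M_target = 10⁶/9918 = 100.827.
ΔM = 100.827 − 96.618 = 4.208 → +4.2 mireds, a warming shift.

+4.2 mireds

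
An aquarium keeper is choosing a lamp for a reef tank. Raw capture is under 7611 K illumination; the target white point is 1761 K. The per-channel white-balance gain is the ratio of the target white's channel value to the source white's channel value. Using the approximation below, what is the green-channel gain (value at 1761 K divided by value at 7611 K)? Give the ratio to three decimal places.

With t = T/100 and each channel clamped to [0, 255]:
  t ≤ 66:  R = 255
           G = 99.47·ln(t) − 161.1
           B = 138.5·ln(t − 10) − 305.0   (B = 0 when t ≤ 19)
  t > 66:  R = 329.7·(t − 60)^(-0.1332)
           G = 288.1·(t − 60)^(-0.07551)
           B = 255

0.532

At 7611 K (t = 76.11):
  G = 288.1·(76.11 − 60)^(-0.07551) = 288.1·16.11^(-0.07551) = 288.1·0.81069 = 233.558.
At 1761 K (t = 17.61):
  G = 99.47·ln 17.61 − 161.1 = 99.47·2.8685 − 161.1 = 124.226.
Gain = 124.226 / 233.558 = 0.5319 → 0.532.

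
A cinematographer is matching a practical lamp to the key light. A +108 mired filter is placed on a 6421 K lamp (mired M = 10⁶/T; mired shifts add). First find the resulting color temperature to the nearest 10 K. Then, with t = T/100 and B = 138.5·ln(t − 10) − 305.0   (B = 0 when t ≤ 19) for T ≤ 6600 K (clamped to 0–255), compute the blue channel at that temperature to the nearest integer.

M_in = 10⁶/6421 = 155.74; M_out = 155.74 + (+108) = 263.74.
T_out = 10⁶/263.74 = 3791.6 K → 3790 K; t = 37.9.
B = 138.5·ln(37.9 − 10) − 305.0 = 138.5·ln 27.9 − 305.0 = 138.5·3.3286 − 305.0 = 156.015.
Rounded: 156.

156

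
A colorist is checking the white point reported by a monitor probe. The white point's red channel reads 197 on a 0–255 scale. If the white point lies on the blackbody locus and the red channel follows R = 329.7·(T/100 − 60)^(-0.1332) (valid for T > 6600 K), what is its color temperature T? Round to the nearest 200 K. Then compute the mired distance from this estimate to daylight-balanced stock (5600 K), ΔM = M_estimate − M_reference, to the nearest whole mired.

-86 mireds

(t − 60)^(-0.1332) = 197/329.7 = 0.59751.
t − 60 = 0.59751^(1/-0.1332) = 0.59751^(-7.508) = 47.761, so t = 107.761.
T = 100·t = 10776 K → 10800 K to the nearest 200 K.
M_estimate = 10⁶/10800 = 92.59; M_reference = 10⁶/5600 = 178.57.
ΔM = 92.59 − 178.57 = -85.98 → -86 mireds.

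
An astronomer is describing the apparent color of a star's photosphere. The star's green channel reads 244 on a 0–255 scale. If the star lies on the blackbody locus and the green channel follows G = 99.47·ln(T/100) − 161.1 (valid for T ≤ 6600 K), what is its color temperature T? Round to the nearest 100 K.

ln t = (244 + 161.1) / 99.47 = 4.0726.
t = e^4.0726 = 58.709.
T = 100·t = 5871 K → 5900 K to the nearest 100 K.

5900 K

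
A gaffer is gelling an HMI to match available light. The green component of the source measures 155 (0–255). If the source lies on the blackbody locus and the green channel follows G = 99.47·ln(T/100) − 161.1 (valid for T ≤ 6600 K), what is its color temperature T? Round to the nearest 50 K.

2400 K

ln t = (155 + 161.1) / 99.47 = 3.1778.
t = e^3.1778 = 23.995.
T = 100·t = 2399 K → 2400 K to the nearest 50 K.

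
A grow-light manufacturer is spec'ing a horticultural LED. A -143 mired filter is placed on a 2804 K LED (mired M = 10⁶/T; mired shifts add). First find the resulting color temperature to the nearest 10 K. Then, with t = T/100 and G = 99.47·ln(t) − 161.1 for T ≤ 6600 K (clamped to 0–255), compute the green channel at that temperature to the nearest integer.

221

M_in = 10⁶/2804 = 356.63; M_out = 356.63 + (-143) = 213.63.
T_out = 10⁶/213.63 = 4680.9 K → 4680 K; t = 46.8.
G = 99.47·ln 46.8 − 161.1 = 99.47·3.8459 − 161.1 = 221.450.
Rounded: 221.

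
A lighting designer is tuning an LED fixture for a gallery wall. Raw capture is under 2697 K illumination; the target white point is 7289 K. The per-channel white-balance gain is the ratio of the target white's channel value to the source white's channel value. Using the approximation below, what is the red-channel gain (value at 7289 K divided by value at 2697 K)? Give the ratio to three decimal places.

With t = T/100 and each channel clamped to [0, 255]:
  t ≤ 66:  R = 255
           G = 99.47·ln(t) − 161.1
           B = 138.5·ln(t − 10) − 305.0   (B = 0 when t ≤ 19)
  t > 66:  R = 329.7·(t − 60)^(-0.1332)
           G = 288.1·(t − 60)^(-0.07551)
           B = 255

At 2697 K (t = 26.97):
  R = 255 by definition for t ≤ 66.
At 7289 K (t = 72.89):
  R = 329.7·(72.89 − 60)^(-0.1332) = 329.7·12.89^(-0.1332) = 329.7·0.71140 = 234.549.
Gain = 234.549 / 255.000 = 0.9198 → 0.920.

0.920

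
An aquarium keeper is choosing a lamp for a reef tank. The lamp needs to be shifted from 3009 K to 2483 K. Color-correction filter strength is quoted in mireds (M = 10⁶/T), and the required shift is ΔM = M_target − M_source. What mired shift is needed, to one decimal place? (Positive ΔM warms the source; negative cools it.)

+70.4 mireds

M_source = 10⁶/3009 = 332.336; M_target = 10⁶/2483 = 402.739.
ΔM = 402.739 − 332.336 = 70.402 → +70.4 mireds, a warming shift.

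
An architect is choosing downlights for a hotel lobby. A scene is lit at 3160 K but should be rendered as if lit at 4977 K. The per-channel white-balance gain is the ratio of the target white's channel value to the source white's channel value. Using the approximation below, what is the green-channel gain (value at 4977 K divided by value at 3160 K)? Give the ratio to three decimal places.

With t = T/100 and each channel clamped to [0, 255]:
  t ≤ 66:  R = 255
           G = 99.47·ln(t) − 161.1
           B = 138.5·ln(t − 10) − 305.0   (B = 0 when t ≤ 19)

At 3160 K (t = 31.6):
  G = 99.47·ln 31.6 − 161.1 = 99.47·3.4532 − 161.1 = 182.386.
At 4977 K (t = 49.77):
  G = 99.47·ln 49.77 − 161.1 = 99.47·3.9074 − 161.1 = 227.570.
Gain = 227.570 / 182.386 = 1.2477 → 1.248.

1.248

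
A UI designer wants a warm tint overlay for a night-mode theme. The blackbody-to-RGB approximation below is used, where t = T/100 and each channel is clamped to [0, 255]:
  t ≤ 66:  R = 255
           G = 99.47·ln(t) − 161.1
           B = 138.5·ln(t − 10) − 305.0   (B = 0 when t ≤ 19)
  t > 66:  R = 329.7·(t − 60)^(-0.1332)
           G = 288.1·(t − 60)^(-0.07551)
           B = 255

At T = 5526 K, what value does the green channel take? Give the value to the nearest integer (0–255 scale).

238

t = 5526/100 = 55.26; the t ≤ 66 branch applies.
G = 99.47·ln 55.26 − 161.1 = 99.47·4.0120 − 161.1 = 237.979.
Rounded: 238.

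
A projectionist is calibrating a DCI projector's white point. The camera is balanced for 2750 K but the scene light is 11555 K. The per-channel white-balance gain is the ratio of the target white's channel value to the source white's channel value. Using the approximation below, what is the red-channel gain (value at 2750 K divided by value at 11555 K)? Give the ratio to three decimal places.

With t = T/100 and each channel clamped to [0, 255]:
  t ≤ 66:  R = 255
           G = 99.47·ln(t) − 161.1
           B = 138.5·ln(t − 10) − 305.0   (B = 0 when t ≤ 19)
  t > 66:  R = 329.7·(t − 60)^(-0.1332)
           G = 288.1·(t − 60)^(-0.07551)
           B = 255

At 11555 K (t = 115.55):
  R = 329.7·(115.55 − 60)^(-0.1332) = 329.7·55.55^(-0.1332) = 329.7·0.58561 = 193.075.
At 2750 K (t = 27.5):
  R = 255 by definition for t ≤ 66.
Gain = 255.000 / 193.075 = 1.3207 → 1.321.

1.321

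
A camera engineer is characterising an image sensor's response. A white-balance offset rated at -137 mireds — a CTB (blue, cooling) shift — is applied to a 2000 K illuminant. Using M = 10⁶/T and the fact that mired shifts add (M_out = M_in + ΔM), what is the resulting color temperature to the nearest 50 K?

2750 K

M_in = 10⁶/2000 = 500.00 mireds.
M_out = 500.00 + (-137) = 363.00 mireds.
T_out = 10⁶/363.00 = 2754.8 K → 2750 K.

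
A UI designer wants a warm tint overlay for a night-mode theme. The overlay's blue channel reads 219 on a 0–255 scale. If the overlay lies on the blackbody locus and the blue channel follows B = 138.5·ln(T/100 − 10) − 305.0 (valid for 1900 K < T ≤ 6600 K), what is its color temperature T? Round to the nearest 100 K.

ln(t − 10) = (219 + 305.0) / 138.5 = 3.7834.
t − 10 = e^3.7834 = 43.965, so t = 53.965.
T = 100·t = 5396 K → 5400 K to the nearest 100 K.

5400 K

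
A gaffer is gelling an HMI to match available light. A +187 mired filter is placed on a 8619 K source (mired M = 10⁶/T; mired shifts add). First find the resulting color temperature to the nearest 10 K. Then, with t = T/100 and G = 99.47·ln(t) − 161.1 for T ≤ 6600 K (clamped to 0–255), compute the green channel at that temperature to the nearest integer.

187

M_in = 10⁶/8619 = 116.02; M_out = 116.02 + (+187) = 303.02.
T_out = 10⁶/303.02 = 3300.1 K → 3300 K; t = 33.
G = 99.47·ln 33 − 161.1 = 99.47·3.4965 − 161.1 = 186.698.
Rounded: 187.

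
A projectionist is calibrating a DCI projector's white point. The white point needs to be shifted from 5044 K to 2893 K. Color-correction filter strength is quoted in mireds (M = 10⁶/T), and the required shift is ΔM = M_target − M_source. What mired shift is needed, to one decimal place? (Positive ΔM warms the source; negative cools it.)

+147.4 mireds

M_source = 10⁶/5044 = 198.255; M_target = 10⁶/2893 = 345.662.
ΔM = 345.662 − 198.255 = 147.407 → +147.4 mireds, a warming shift.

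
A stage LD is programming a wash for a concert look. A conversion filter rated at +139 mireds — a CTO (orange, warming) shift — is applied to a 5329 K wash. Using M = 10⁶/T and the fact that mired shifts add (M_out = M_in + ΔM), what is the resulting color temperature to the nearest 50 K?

3050 K

M_in = 10⁶/5329 = 187.65 mireds.
M_out = 187.65 + (+139) = 326.65 mireds.
T_out = 10⁶/326.65 = 3061.4 K → 3050 K.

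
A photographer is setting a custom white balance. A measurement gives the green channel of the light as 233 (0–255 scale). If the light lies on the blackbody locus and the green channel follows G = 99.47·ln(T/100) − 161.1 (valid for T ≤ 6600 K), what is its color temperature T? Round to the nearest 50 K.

ln t = (233 + 161.1) / 99.47 = 3.9620.
t = e^3.9620 = 52.562.
T = 100·t = 5256 K → 5250 K to the nearest 50 K.

5250 K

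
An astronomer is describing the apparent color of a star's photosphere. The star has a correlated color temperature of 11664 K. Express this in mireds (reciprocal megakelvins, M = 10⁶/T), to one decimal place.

85.7 mireds

M = 10⁶ / 11664 = 85.734 → 85.7 mireds.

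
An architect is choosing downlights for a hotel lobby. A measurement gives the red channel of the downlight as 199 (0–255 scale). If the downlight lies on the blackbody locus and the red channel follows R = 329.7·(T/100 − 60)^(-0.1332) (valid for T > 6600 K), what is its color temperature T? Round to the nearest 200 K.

10400 K

(t − 60)^(-0.1332) = 199/329.7 = 0.60358.
t − 60 = 0.60358^(1/-0.1332) = 0.60358^(-7.508) = 44.273, so t = 104.273.
T = 100·t = 10427 K → 10400 K to the nearest 200 K.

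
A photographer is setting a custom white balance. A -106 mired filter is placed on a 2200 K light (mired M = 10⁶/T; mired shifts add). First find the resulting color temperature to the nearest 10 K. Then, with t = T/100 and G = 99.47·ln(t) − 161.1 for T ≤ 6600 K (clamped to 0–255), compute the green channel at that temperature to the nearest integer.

173

M_in = 10⁶/2200 = 454.55; M_out = 454.55 + (-106) = 348.55.
T_out = 10⁶/348.55 = 2869.1 K → 2870 K; t = 28.7.
G = 99.47·ln 28.7 − 161.1 = 99.47·3.3569 − 161.1 = 172.811.
Rounded: 173.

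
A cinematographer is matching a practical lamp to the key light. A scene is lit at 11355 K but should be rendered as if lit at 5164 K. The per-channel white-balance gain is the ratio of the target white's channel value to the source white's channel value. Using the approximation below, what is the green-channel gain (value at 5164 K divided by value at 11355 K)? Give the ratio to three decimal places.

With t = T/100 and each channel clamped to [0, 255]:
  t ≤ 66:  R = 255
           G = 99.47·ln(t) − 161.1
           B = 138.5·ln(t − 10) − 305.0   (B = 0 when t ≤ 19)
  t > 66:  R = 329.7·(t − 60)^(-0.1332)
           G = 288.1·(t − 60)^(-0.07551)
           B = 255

At 11355 K (t = 113.55):
  G = 288.1·(113.55 − 60)^(-0.07551) = 288.1·53.55^(-0.07551) = 288.1·0.74039 = 213.307.
At 5164 K (t = 51.64):
  G = 99.47·ln 51.64 − 161.1 = 99.47·3.9443 − 161.1 = 231.239.
Gain = 231.239 / 213.307 = 1.0841 → 1.084.

1.084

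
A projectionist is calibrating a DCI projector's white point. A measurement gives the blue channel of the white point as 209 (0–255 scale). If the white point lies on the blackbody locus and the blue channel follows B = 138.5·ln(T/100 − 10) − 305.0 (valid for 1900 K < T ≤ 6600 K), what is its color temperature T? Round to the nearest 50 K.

5100 K

ln(t − 10) = (209 + 305.0) / 138.5 = 3.7112.
t − 10 = e^3.7112 = 40.903, so t = 50.903.
T = 100·t = 5090 K → 5100 K to the nearest 50 K.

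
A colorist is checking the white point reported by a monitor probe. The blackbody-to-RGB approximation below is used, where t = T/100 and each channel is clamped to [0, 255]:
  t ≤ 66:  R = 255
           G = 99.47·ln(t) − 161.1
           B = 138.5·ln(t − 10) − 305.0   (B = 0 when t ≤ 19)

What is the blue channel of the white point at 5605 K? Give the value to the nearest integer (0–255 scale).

225

t = 5605/100 = 56.05; the t ≤ 66 branch applies.
B = 138.5·ln(56.05 − 10) − 305.0 = 138.5·ln 46.05 − 305.0 = 138.5·3.8297 − 305.0 = 225.417.
Rounded: 225.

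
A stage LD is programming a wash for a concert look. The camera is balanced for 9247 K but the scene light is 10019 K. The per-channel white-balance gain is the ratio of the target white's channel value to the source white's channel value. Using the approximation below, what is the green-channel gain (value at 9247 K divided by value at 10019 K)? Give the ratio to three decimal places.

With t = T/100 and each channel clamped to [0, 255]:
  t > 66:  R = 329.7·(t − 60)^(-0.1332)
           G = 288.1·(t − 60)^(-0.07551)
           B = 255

At 10019 K (t = 100.19):
  G = 288.1·(100.19 − 60)^(-0.07551) = 288.1·40.19^(-0.07551) = 288.1·0.75661 = 217.980.
At 9247 K (t = 92.47):
  G = 288.1·(92.47 − 60)^(-0.07551) = 288.1·32.47^(-0.07551) = 288.1·0.76890 = 221.519.
Gain = 221.519 / 217.980 = 1.0162 → 1.016.

1.016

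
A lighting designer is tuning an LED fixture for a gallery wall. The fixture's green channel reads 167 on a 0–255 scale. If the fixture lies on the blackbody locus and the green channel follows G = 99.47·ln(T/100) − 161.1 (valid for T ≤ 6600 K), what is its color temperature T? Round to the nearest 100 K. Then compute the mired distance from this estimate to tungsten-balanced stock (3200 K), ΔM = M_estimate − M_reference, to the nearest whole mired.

ln t = (167 + 161.1) / 99.47 = 3.2985.
t = e^3.2985 = 27.072.
T = 100·t = 2707 K → 2700 K to the nearest 100 K.
M_estimate = 10⁶/2700 = 370.37; M_reference = 10⁶/3200 = 312.50.
ΔM = 370.37 − 312.50 = 57.87 → +58 mireds.

+58 mireds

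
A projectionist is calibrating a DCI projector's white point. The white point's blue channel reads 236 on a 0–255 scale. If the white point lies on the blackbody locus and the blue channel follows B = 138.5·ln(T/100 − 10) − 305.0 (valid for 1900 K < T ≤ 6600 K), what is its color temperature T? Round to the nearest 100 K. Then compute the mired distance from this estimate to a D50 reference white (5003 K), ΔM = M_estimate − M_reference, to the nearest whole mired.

-33 mireds

ln(t − 10) = (236 + 305.0) / 138.5 = 3.9061.
t − 10 = e^3.9061 = 49.707, so t = 59.707.
T = 100·t = 5971 K → 6000 K to the nearest 100 K.
M_estimate = 10⁶/6000 = 166.67; M_reference = 10⁶/5003 = 199.88.
ΔM = 166.67 − 199.88 = -33.21 → -33 mireds.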